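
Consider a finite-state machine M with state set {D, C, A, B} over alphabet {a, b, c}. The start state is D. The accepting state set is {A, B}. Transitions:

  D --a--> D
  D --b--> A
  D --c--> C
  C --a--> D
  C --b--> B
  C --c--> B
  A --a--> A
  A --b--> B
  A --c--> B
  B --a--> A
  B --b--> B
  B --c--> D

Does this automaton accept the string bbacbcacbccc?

Yes

D → A → B → A → B → B → D → D → C → B → D → C → B
End state B is accepting.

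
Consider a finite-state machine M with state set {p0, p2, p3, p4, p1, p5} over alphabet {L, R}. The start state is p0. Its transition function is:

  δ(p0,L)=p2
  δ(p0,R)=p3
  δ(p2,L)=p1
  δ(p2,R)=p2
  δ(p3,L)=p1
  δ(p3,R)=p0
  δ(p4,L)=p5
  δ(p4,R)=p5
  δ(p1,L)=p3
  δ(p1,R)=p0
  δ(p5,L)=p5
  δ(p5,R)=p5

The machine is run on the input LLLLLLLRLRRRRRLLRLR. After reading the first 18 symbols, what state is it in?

p2

p0 → p2 → p1 → p3 → p1 → p3 → p1 → p3 → p0 → p2 → p2 → p2 → p2 → p2 → p2 → p1 → p3 → p0 → p2
After 18 symbols: p2.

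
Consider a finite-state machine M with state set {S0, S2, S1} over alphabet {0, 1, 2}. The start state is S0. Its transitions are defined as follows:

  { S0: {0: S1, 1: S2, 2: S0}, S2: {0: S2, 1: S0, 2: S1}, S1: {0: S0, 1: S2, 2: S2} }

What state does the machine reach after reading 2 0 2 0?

Trace: S0 -2-> S0 -0-> S1 -2-> S2 -0-> S2

S2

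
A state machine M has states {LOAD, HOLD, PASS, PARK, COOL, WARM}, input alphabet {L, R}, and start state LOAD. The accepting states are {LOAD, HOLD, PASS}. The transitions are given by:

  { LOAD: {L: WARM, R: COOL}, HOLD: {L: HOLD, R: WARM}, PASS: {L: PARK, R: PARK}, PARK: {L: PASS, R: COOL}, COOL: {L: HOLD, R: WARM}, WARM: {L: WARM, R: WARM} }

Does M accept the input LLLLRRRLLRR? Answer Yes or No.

No

Trace: LOAD -L-> WARM -L-> WARM -L-> WARM -L-> WARM -R-> WARM -R-> WARM -R-> WARM -L-> WARM -L-> WARM -R-> WARM -R-> WARM
End state WARM is not accepting.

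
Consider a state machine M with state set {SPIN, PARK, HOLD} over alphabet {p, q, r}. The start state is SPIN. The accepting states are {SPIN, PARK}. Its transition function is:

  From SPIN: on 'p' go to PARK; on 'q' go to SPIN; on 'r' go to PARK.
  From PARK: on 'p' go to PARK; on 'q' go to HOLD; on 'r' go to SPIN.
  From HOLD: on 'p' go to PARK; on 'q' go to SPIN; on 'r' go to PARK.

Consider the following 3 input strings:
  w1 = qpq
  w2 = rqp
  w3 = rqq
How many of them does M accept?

w1:
  start at SPIN
  read 'q': SPIN → SPIN
  read 'p': SPIN → PARK
  read 'q': PARK → HOLD
  end HOLD, rejected
w2:
  start at SPIN
  read 'r': SPIN → PARK
  read 'q': PARK → HOLD
  read 'p': HOLD → PARK
  end PARK, accepted
w3:
  start at SPIN
  read 'r': SPIN → PARK
  read 'q': PARK → HOLD
  read 'q': HOLD → SPIN
  end SPIN, accepted

2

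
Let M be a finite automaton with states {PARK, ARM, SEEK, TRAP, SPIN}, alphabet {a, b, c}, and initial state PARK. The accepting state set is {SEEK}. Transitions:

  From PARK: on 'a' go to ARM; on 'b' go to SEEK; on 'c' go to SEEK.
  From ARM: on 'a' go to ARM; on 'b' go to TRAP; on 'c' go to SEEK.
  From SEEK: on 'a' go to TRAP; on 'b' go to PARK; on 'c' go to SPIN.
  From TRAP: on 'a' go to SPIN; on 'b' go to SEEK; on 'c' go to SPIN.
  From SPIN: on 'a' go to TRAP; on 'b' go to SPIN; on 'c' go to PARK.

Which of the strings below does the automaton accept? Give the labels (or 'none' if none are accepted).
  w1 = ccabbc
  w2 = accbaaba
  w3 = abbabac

w1: PARK → SEEK → SPIN → TRAP → SEEK → PARK → SEEK  → end SEEK, accepted
w2: PARK → ARM → SEEK → SPIN → SPIN → TRAP → SPIN → SPIN → TRAP  → end TRAP, rejected
w3: PARK → ARM → TRAP → SEEK → TRAP → SEEK → TRAP → SPIN  → end SPIN, rejected

w1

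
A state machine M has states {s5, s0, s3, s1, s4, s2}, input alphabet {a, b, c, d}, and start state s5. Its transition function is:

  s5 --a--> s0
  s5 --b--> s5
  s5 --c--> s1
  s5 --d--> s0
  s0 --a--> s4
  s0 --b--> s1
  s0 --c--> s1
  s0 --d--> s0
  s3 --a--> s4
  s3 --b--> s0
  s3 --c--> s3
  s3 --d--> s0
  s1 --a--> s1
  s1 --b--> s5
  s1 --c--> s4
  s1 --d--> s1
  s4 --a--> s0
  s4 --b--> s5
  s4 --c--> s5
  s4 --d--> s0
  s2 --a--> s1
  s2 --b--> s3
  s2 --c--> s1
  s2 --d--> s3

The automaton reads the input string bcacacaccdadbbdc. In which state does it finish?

s5 → s5 → s1 → s1 → s4 → s0 → s1 → s1 → s4 → s5 → s0 → s4 → s0 → s1 → s5 → s0 → s1

s1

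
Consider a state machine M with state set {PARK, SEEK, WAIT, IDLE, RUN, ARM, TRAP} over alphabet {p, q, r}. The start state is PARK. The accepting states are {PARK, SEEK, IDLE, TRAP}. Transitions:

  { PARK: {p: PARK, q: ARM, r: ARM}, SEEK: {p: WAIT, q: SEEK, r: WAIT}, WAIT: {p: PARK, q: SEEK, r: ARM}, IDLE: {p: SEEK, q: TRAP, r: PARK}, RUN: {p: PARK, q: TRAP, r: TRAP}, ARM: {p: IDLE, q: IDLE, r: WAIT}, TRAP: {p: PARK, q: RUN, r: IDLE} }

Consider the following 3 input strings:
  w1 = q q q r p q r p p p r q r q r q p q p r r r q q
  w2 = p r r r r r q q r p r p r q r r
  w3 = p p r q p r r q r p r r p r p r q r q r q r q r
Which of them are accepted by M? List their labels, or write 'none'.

w1

w1: PARK → ARM → IDLE → TRAP → IDLE → SEEK → SEEK → WAIT → PARK → PARK → PARK → ARM → IDLE → PARK → ARM → WAIT → SEEK → WAIT → SEEK → WAIT → ARM → WAIT → ARM → IDLE → TRAP  → end TRAP, accepted
w2: PARK → PARK → ARM → WAIT → ARM → WAIT → ARM → IDLE → TRAP → IDLE → SEEK → WAIT → PARK → ARM → IDLE → PARK → ARM  → end ARM, rejected
w3: PARK → PARK → PARK → ARM → IDLE → SEEK → WAIT → ARM → IDLE → PARK → PARK → ARM → WAIT → PARK → ARM → IDLE → PARK → ARM → WAIT → SEEK → WAIT → SEEK → WAIT → SEEK → WAIT  → end WAIT, rejected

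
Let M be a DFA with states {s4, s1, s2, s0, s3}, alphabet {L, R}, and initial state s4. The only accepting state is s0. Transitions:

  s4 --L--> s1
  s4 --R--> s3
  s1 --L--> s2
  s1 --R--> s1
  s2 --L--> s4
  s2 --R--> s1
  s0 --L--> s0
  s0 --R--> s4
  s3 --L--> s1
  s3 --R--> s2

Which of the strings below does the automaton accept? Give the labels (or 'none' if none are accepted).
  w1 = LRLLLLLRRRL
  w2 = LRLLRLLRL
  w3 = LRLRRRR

none

w1: Trace: s4 -L-> s1 -R-> s1 -L-> s2 -L-> s4 -L-> s1 -L-> s2 -L-> s4 -R-> s3 -R-> s2 -R-> s1 -L-> s2  → end s2, rejected
w2: Trace: s4 -L-> s1 -R-> s1 -L-> s2 -L-> s4 -R-> s3 -L-> s1 -L-> s2 -R-> s1 -L-> s2  → end s2, rejected
w3: Trace: s4 -L-> s1 -R-> s1 -L-> s2 -R-> s1 -R-> s1 -R-> s1 -R-> s1  → end s1, rejected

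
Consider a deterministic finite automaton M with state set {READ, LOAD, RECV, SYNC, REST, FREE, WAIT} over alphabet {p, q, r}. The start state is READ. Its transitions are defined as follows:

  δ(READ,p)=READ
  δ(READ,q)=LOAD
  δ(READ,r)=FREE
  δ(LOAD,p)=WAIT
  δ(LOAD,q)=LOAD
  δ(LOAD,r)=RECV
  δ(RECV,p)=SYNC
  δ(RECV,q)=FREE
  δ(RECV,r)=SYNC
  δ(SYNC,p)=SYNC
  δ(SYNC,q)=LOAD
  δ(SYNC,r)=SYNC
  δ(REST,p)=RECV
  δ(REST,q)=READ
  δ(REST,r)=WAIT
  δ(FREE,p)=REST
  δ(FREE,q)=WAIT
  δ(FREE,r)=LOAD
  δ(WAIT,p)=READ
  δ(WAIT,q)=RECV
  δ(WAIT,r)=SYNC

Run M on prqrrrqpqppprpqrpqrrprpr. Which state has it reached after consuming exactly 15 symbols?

LOAD

Trace: READ -p-> READ -r-> FREE -q-> WAIT -r-> SYNC -r-> SYNC -r-> SYNC -q-> LOAD -p-> WAIT -q-> RECV -p-> SYNC -p-> SYNC -p-> SYNC -r-> SYNC -p-> SYNC -q-> LOAD
After 15 symbols: LOAD.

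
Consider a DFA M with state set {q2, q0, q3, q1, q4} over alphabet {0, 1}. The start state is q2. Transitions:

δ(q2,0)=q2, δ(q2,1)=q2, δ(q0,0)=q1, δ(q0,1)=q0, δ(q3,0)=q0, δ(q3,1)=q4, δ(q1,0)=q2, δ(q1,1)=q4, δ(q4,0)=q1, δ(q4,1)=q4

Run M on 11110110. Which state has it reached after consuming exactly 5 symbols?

q2 → q2 → q2 → q2 → q2 → q2
After 5 symbols: q2.

q2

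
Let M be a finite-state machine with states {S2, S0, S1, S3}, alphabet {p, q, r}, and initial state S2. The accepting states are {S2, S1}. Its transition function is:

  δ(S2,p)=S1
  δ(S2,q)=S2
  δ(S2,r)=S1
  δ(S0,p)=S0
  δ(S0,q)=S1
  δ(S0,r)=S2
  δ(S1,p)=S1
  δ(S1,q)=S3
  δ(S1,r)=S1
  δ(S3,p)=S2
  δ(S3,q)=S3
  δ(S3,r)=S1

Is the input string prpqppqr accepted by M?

Yes

start at S2
read 'p': S2 → S1
read 'r': S1 → S1
read 'p': S1 → S1
read 'q': S1 → S3
read 'p': S3 → S2
read 'p': S2 → S1
read 'q': S1 → S3
read 'r': S3 → S1
End state S1 is accepting.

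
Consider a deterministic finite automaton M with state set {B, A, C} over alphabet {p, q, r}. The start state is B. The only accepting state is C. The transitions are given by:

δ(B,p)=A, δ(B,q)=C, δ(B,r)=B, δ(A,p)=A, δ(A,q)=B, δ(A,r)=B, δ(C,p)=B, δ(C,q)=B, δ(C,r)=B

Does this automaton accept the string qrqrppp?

start at B
read 'q': B → C
read 'r': C → B
read 'q': B → C
read 'r': C → B
read 'p': B → A
read 'p': A → A
read 'p': A → A
End state A is not accepting.

No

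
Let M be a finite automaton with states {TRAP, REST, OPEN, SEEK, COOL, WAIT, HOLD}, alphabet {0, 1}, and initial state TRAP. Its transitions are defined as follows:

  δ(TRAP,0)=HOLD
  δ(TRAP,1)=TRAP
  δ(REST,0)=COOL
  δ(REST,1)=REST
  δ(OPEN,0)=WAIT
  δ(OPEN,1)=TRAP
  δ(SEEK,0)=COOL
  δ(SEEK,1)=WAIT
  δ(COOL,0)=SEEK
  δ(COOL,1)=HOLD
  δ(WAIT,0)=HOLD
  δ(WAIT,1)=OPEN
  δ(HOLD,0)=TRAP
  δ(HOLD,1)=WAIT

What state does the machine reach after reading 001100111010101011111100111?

start at TRAP
read '0': TRAP → HOLD
read '0': HOLD → TRAP
read '1': TRAP → TRAP
read '1': TRAP → TRAP
read '0': TRAP → HOLD
read '0': HOLD → TRAP
read '1': TRAP → TRAP
read '1': TRAP → TRAP
read '1': TRAP → TRAP
read '0': TRAP → HOLD
read '1': HOLD → WAIT
read '0': WAIT → HOLD
read '1': HOLD → WAIT
read '0': WAIT → HOLD
read '1': HOLD → WAIT
read '0': WAIT → HOLD
read '1': HOLD → WAIT
read '1': WAIT → OPEN
read '1': OPEN → TRAP
read '1': TRAP → TRAP
read '1': TRAP → TRAP
read '1': TRAP → TRAP
read '0': TRAP → HOLD
read '0': HOLD → TRAP
read '1': TRAP → TRAP
read '1': TRAP → TRAP
read '1': TRAP → TRAP

TRAP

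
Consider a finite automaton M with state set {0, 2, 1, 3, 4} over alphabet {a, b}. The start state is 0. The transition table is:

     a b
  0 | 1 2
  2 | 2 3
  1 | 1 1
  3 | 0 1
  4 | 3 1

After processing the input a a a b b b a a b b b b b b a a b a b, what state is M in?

Trace: 0 -a-> 1 -a-> 1 -a-> 1 -b-> 1 -b-> 1 -b-> 1 -a-> 1 -a-> 1 -b-> 1 -b-> 1 -b-> 1 -b-> 1 -b-> 1 -b-> 1 -a-> 1 -a-> 1 -b-> 1 -a-> 1 -b-> 1

1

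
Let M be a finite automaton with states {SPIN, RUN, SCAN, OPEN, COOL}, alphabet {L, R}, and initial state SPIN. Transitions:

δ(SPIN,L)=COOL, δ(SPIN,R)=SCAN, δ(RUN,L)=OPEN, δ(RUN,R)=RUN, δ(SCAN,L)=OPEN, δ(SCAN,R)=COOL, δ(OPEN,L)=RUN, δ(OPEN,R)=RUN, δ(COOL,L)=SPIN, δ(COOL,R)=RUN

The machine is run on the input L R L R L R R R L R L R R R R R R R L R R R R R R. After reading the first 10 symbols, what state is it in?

RUN

Trace: SPIN -L-> COOL -R-> RUN -L-> OPEN -R-> RUN -L-> OPEN -R-> RUN -R-> RUN -R-> RUN -L-> OPEN -R-> RUN
After 10 symbols: RUN.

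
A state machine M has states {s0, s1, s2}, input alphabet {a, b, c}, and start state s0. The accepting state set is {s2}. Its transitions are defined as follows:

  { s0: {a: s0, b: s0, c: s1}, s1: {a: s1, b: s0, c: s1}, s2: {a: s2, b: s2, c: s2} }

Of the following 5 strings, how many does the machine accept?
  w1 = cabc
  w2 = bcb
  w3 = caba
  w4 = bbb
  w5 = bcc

0

w1:
  start at s0
  read 'c': s0 → s1
  read 'a': s1 → s1
  read 'b': s1 → s0
  read 'c': s0 → s1
  end s1, rejected
w2:
  start at s0
  read 'b': s0 → s0
  read 'c': s0 → s1
  read 'b': s1 → s0
  end s0, rejected
w3:
  start at s0
  read 'c': s0 → s1
  read 'a': s1 → s1
  read 'b': s1 → s0
  read 'a': s0 → s0
  end s0, rejected
w4:
  start at s0
  read 'b': s0 → s0
  read 'b': s0 → s0
  read 'b': s0 → s0
  end s0, rejected
w5:
  start at s0
  read 'b': s0 → s0
  read 'c': s0 → s1
  read 'c': s1 → s1
  end s1, rejected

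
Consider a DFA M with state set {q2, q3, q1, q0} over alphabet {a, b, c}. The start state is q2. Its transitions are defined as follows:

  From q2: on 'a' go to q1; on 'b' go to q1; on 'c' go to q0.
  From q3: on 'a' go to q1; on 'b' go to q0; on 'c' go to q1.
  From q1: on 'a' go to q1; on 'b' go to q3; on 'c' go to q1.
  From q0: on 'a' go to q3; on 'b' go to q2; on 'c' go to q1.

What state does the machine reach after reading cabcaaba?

Trace: q2 -c-> q0 -a-> q3 -b-> q0 -c-> q1 -a-> q1 -a-> q1 -b-> q3 -a-> q1

q1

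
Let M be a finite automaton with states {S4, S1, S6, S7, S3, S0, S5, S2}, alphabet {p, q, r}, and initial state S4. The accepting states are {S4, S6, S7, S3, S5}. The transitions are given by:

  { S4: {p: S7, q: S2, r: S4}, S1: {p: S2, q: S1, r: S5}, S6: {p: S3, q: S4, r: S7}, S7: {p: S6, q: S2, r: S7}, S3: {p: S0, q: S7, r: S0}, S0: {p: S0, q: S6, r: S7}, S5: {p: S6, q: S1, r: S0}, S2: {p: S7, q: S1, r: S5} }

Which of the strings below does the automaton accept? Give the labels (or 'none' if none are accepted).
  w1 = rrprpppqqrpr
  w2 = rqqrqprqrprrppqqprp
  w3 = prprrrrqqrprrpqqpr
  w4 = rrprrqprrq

w1: Trace: S4 -r-> S4 -r-> S4 -p-> S7 -r-> S7 -p-> S6 -p-> S3 -p-> S0 -q-> S6 -q-> S4 -r-> S4 -p-> S7 -r-> S7  → end S7, accepted
w2: Trace: S4 -r-> S4 -q-> S2 -q-> S1 -r-> S5 -q-> S1 -p-> S2 -r-> S5 -q-> S1 -r-> S5 -p-> S6 -r-> S7 -r-> S7 -p-> S6 -p-> S3 -q-> S7 -q-> S2 -p-> S7 -r-> S7 -p-> S6  → end S6, accepted
w3: Trace: S4 -p-> S7 -r-> S7 -p-> S6 -r-> S7 -r-> S7 -r-> S7 -r-> S7 -q-> S2 -q-> S1 -r-> S5 -p-> S6 -r-> S7 -r-> S7 -p-> S6 -q-> S4 -q-> S2 -p-> S7 -r-> S7  → end S7, accepted
w4: Trace: S4 -r-> S4 -r-> S4 -p-> S7 -r-> S7 -r-> S7 -q-> S2 -p-> S7 -r-> S7 -r-> S7 -q-> S2  → end S2, rejected

w1, w2, w3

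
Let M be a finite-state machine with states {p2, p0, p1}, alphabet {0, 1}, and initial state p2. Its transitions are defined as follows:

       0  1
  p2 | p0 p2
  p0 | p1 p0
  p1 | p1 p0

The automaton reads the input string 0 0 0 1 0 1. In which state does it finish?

p2 → p0 → p1 → p1 → p0 → p1 → p0

p0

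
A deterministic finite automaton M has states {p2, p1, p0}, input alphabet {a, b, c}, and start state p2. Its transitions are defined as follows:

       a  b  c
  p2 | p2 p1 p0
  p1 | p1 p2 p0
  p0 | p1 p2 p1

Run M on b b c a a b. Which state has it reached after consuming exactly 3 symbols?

p0

Trace: p2 -b-> p1 -b-> p2 -c-> p0
After 3 symbols: p0.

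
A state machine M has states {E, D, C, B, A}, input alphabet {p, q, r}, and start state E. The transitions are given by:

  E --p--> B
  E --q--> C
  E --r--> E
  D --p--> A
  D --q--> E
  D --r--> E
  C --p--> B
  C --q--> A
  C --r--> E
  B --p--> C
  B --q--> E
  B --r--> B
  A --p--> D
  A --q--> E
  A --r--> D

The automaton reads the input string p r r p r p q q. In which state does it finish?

Trace: E -p-> B -r-> B -r-> B -p-> C -r-> E -p-> B -q-> E -q-> C

C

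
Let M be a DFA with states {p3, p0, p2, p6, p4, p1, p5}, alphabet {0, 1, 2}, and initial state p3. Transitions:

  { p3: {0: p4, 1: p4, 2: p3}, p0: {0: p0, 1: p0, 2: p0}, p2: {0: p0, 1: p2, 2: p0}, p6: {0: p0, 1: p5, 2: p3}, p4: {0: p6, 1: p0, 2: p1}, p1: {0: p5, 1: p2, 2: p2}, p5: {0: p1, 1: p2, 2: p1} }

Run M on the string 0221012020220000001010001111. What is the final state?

p3 → p4 → p1 → p2 → p2 → p0 → p0 → p0 → p0 → p0 → p0 → p0 → p0 → p0 → p0 → p0 → p0 → p0 → p0 → p0 → p0 → p0 → p0 → p0 → p0 → p0 → p0 → p0 → p0

p0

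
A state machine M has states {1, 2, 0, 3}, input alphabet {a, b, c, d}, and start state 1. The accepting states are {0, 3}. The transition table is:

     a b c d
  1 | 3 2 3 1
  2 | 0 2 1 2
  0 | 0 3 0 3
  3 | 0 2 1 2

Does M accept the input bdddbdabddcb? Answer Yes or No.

No

start at 1
read 'b': 1 → 2
read 'd': 2 → 2
read 'd': 2 → 2
read 'd': 2 → 2
read 'b': 2 → 2
read 'd': 2 → 2
read 'a': 2 → 0
read 'b': 0 → 3
read 'd': 3 → 2
read 'd': 2 → 2
read 'c': 2 → 1
read 'b': 1 → 2
End state 2 is not accepting.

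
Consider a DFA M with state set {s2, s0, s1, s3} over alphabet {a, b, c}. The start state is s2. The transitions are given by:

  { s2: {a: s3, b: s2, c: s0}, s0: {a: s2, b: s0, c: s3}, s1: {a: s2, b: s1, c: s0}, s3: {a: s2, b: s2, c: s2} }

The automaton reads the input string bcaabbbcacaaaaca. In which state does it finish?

Trace: s2 -b-> s2 -c-> s0 -a-> s2 -a-> s3 -b-> s2 -b-> s2 -b-> s2 -c-> s0 -a-> s2 -c-> s0 -a-> s2 -a-> s3 -a-> s2 -a-> s3 -c-> s2 -a-> s3

s3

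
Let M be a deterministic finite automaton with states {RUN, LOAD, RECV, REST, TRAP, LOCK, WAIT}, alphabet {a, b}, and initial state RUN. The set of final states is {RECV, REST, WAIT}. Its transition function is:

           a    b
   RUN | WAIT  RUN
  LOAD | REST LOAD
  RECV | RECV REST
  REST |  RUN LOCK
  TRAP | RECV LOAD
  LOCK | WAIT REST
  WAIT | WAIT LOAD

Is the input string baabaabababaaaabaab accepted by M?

No

RUN → RUN → WAIT → WAIT → LOAD → REST → RUN → RUN → WAIT → LOAD → REST → LOCK → WAIT → WAIT → WAIT → WAIT → LOAD → REST → RUN → RUN
End state RUN is not accepting.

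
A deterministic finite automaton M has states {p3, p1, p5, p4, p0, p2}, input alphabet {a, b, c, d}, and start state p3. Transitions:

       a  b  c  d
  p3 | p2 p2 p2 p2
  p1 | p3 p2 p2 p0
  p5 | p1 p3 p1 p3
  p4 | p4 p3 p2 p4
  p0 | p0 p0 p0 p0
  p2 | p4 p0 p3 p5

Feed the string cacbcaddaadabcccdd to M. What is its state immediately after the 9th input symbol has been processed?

p0

Trace: p3 -c-> p2 -a-> p4 -c-> p2 -b-> p0 -c-> p0 -a-> p0 -d-> p0 -d-> p0 -a-> p0
After 9 symbols: p0.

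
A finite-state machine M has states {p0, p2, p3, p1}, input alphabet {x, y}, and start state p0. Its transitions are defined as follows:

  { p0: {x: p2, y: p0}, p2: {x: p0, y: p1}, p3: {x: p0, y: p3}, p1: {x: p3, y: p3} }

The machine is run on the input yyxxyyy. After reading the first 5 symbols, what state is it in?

p0

Trace: p0 -y-> p0 -y-> p0 -x-> p2 -x-> p0 -y-> p0
After 5 symbols: p0.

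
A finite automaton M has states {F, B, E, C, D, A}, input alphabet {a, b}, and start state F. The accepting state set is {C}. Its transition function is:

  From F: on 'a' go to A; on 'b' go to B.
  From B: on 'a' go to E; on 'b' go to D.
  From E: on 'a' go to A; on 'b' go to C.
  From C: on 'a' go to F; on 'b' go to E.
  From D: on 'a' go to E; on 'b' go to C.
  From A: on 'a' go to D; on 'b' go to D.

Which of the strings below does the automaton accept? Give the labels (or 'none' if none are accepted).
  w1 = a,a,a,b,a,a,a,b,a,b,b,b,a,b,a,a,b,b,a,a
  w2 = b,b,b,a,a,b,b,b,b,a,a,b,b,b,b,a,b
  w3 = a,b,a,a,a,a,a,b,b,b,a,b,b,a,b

none

w1: Trace: F -a-> A -a-> D -a-> E -b-> C -a-> F -a-> A -a-> D -b-> C -a-> F -b-> B -b-> D -b-> C -a-> F -b-> B -a-> E -a-> A -b-> D -b-> C -a-> F -a-> A  → end A, rejected
w2: Trace: F -b-> B -b-> D -b-> C -a-> F -a-> A -b-> D -b-> C -b-> E -b-> C -a-> F -a-> A -b-> D -b-> C -b-> E -b-> C -a-> F -b-> B  → end B, rejected
w3: Trace: F -a-> A -b-> D -a-> E -a-> A -a-> D -a-> E -a-> A -b-> D -b-> C -b-> E -a-> A -b-> D -b-> C -a-> F -b-> B  → end B, rejected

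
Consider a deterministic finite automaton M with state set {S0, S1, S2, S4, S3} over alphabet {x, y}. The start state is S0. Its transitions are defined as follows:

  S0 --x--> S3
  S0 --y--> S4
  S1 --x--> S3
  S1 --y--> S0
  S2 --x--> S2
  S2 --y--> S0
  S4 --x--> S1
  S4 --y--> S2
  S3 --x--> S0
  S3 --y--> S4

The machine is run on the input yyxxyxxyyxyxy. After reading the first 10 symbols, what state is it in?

start at S0
read 'y': S0 → S4
read 'y': S4 → S2
read 'x': S2 → S2
read 'x': S2 → S2
read 'y': S2 → S0
read 'x': S0 → S3
read 'x': S3 → S0
read 'y': S0 → S4
read 'y': S4 → S2
read 'x': S2 → S2
After 10 symbols: S2.

S2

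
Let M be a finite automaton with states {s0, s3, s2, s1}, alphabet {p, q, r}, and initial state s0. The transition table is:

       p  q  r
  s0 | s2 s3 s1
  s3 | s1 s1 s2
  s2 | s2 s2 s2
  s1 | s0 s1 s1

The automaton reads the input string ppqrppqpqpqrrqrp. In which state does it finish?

s2

s0 → s2 → s2 → s2 → s2 → s2 → s2 → s2 → s2 → s2 → s2 → s2 → s2 → s2 → s2 → s2 → s2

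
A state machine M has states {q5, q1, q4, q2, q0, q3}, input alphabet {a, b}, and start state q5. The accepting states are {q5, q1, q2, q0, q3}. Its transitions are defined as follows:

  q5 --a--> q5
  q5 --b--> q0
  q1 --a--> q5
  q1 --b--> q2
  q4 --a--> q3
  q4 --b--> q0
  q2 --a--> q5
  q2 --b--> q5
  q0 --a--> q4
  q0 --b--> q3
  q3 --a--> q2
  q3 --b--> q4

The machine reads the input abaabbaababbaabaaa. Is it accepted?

Trace: q5 -a-> q5 -b-> q0 -a-> q4 -a-> q3 -b-> q4 -b-> q0 -a-> q4 -a-> q3 -b-> q4 -a-> q3 -b-> q4 -b-> q0 -a-> q4 -a-> q3 -b-> q4 -a-> q3 -a-> q2 -a-> q5
End state q5 is accepting.

Yes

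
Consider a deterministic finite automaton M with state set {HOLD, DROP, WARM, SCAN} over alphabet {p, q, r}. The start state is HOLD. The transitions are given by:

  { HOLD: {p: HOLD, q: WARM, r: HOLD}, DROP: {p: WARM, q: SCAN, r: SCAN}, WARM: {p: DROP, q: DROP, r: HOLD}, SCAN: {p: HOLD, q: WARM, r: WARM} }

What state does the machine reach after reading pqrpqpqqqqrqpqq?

SCAN

HOLD → HOLD → WARM → HOLD → HOLD → WARM → DROP → SCAN → WARM → DROP → SCAN → WARM → DROP → WARM → DROP → SCAN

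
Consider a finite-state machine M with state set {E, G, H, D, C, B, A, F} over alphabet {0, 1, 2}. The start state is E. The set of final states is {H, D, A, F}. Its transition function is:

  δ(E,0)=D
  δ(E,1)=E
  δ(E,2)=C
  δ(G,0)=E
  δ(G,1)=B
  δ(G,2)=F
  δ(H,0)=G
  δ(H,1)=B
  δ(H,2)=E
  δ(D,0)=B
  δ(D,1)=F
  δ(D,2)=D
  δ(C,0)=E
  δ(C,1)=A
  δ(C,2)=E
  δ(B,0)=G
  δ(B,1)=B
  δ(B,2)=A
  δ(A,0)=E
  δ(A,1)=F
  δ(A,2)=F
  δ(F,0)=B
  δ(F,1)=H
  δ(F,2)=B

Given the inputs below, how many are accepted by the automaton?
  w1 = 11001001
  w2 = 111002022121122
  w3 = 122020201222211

1

w1:
  start at E
  read '1': E → E
  read '1': E → E
  read '0': E → D
  read '0': D → B
  read '1': B → B
  read '0': B → G
  read '0': G → E
  read '1': E → E
  end E, rejected
w2:
  start at E
  read '1': E → E
  read '1': E → E
  read '1': E → E
  read '0': E → D
  read '0': D → B
  read '2': B → A
  read '0': A → E
  read '2': E → C
  read '2': C → E
  read '1': E → E
  read '2': E → C
  read '1': C → A
  read '1': A → F
  read '2': F → B
  read '2': B → A
  end A, accepted
w3:
  start at E
  read '1': E → E
  read '2': E → C
  read '2': C → E
  read '0': E → D
  read '2': D → D
  read '0': D → B
  read '2': B → A
  read '0': A → E
  read '1': E → E
  read '2': E → C
  read '2': C → E
  read '2': E → C
  read '2': C → E
  read '1': E → E
  read '1': E → E
  end E, rejected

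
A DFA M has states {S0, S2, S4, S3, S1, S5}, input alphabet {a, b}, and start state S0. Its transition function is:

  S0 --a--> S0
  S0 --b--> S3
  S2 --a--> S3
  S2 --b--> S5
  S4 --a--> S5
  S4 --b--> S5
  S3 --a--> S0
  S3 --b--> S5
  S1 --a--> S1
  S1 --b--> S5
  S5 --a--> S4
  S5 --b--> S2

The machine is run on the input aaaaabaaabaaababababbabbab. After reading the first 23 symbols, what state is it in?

start at S0
read 'a': S0 → S0
read 'a': S0 → S0
read 'a': S0 → S0
read 'a': S0 → S0
read 'a': S0 → S0
read 'b': S0 → S3
read 'a': S3 → S0
read 'a': S0 → S0
read 'a': S0 → S0
read 'b': S0 → S3
read 'a': S3 → S0
read 'a': S0 → S0
read 'a': S0 → S0
read 'b': S0 → S3
read 'a': S3 → S0
read 'b': S0 → S3
read 'a': S3 → S0
read 'b': S0 → S3
read 'a': S3 → S0
read 'b': S0 → S3
read 'b': S3 → S5
read 'a': S5 → S4
read 'b': S4 → S5
After 23 symbols: S5.

S5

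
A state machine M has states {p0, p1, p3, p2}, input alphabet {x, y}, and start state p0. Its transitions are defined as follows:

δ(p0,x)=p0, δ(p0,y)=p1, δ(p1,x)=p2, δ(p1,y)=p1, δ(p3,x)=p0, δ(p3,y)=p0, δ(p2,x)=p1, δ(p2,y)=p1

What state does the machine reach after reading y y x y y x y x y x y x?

p2

Trace: p0 -y-> p1 -y-> p1 -x-> p2 -y-> p1 -y-> p1 -x-> p2 -y-> p1 -x-> p2 -y-> p1 -x-> p2 -y-> p1 -x-> p2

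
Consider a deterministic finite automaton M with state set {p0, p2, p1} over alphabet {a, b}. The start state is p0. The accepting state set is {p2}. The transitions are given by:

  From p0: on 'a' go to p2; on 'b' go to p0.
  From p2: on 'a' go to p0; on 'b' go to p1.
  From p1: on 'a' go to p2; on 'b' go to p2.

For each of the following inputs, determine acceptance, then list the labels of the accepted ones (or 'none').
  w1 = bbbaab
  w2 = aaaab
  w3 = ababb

w3

w1: Trace: p0 -b-> p0 -b-> p0 -b-> p0 -a-> p2 -a-> p0 -b-> p0  → end p0, rejected
w2: Trace: p0 -a-> p2 -a-> p0 -a-> p2 -a-> p0 -b-> p0  → end p0, rejected
w3: Trace: p0 -a-> p2 -b-> p1 -a-> p2 -b-> p1 -b-> p2  → end p2, accepted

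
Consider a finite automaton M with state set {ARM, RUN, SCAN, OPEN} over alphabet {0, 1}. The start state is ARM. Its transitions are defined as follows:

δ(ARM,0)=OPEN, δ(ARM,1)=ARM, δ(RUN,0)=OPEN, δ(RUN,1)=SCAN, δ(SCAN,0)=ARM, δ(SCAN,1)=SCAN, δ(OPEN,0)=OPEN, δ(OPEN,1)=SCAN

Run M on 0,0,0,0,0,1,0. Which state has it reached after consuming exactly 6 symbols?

SCAN

start at ARM
read '0': ARM → OPEN
read '0': OPEN → OPEN
read '0': OPEN → OPEN
read '0': OPEN → OPEN
read '0': OPEN → OPEN
read '1': OPEN → SCAN
After 6 symbols: SCAN.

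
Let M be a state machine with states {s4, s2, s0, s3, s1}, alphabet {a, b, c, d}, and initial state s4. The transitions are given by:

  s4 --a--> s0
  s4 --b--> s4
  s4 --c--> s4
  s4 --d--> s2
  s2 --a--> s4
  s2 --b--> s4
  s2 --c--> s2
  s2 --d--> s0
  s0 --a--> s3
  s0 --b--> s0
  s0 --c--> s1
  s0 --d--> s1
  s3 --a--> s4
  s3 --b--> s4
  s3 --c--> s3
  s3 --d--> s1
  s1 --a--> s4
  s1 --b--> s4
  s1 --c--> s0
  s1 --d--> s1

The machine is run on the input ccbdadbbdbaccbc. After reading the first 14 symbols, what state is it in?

s0

start at s4
read 'c': s4 → s4
read 'c': s4 → s4
read 'b': s4 → s4
read 'd': s4 → s2
read 'a': s2 → s4
read 'd': s4 → s2
read 'b': s2 → s4
read 'b': s4 → s4
read 'd': s4 → s2
read 'b': s2 → s4
read 'a': s4 → s0
read 'c': s0 → s1
read 'c': s1 → s0
read 'b': s0 → s0
After 14 symbols: s0.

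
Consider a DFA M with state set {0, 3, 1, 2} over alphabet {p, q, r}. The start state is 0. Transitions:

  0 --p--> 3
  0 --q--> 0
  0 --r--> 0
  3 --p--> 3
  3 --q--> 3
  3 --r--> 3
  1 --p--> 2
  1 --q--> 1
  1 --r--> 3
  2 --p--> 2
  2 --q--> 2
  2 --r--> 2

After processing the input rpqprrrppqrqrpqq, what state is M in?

3

start at 0
read 'r': 0 → 0
read 'p': 0 → 3
read 'q': 3 → 3
read 'p': 3 → 3
read 'r': 3 → 3
read 'r': 3 → 3
read 'r': 3 → 3
read 'p': 3 → 3
read 'p': 3 → 3
read 'q': 3 → 3
read 'r': 3 → 3
read 'q': 3 → 3
read 'r': 3 → 3
read 'p': 3 → 3
read 'q': 3 → 3
read 'q': 3 → 3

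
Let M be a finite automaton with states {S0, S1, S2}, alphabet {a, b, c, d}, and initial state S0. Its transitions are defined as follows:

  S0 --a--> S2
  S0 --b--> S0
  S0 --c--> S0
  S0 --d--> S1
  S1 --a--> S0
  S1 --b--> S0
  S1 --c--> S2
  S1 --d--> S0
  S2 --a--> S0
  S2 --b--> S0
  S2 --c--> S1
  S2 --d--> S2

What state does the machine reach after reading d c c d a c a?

S0 → S1 → S2 → S1 → S0 → S2 → S1 → S0

S0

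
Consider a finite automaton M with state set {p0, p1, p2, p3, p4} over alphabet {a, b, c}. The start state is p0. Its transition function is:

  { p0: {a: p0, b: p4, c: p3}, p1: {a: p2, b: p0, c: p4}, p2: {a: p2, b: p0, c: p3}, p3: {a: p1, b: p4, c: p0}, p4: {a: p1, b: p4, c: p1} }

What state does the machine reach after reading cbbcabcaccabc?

p3

p0 → p3 → p4 → p4 → p1 → p2 → p0 → p3 → p1 → p4 → p1 → p2 → p0 → p3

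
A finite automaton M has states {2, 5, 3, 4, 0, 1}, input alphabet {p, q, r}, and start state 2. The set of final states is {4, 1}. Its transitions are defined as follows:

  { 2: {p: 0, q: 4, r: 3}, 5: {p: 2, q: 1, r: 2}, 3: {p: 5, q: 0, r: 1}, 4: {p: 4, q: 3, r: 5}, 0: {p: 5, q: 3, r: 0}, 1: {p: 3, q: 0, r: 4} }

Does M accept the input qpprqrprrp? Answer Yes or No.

No

2 → 4 → 4 → 4 → 5 → 1 → 4 → 4 → 5 → 2 → 0
End state 0 is not accepting.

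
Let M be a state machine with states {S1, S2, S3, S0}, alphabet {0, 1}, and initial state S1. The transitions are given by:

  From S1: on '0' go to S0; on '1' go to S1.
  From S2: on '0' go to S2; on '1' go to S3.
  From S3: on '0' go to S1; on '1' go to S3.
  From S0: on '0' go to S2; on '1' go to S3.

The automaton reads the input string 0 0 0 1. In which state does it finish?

start at S1
read '0': S1 → S0
read '0': S0 → S2
read '0': S2 → S2
read '1': S2 → S3

S3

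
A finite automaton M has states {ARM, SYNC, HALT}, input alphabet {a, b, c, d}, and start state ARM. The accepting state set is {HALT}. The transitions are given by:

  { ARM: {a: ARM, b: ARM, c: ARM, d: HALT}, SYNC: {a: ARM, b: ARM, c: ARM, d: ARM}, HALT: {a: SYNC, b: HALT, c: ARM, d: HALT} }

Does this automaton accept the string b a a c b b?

start at ARM
read 'b': ARM → ARM
read 'a': ARM → ARM
read 'a': ARM → ARM
read 'c': ARM → ARM
read 'b': ARM → ARM
read 'b': ARM → ARM
End state ARM is not accepting.

No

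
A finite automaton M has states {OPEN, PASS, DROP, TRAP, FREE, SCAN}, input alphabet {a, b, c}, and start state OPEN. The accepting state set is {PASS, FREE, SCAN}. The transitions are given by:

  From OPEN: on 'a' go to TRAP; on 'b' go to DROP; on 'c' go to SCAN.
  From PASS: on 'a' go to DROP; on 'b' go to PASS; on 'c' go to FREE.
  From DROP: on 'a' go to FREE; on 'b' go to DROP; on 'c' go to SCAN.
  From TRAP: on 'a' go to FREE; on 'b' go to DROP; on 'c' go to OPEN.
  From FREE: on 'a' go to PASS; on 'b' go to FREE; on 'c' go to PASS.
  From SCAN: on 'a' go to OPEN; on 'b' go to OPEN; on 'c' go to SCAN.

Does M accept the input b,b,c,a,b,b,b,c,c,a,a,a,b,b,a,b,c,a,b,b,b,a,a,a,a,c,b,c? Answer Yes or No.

Yes

OPEN → DROP → DROP → SCAN → OPEN → DROP → DROP → DROP → SCAN → SCAN → OPEN → TRAP → FREE → FREE → FREE → PASS → PASS → FREE → PASS → PASS → PASS → PASS → DROP → FREE → PASS → DROP → SCAN → OPEN → SCAN
End state SCAN is accepting.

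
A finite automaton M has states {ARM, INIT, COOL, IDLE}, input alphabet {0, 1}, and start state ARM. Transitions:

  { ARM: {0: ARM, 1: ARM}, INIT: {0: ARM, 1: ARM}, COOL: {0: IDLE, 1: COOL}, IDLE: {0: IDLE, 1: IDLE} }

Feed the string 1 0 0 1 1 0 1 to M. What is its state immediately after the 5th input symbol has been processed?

ARM

Trace: ARM -1-> ARM -0-> ARM -0-> ARM -1-> ARM -1-> ARM
After 5 symbols: ARM.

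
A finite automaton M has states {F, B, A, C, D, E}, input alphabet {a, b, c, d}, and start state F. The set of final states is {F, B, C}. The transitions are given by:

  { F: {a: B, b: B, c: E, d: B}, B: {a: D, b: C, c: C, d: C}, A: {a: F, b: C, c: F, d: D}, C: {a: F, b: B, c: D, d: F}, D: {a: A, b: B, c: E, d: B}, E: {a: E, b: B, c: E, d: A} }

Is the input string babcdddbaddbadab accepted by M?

Trace: F -b-> B -a-> D -b-> B -c-> C -d-> F -d-> B -d-> C -b-> B -a-> D -d-> B -d-> C -b-> B -a-> D -d-> B -a-> D -b-> B
End state B is accepting.

Yes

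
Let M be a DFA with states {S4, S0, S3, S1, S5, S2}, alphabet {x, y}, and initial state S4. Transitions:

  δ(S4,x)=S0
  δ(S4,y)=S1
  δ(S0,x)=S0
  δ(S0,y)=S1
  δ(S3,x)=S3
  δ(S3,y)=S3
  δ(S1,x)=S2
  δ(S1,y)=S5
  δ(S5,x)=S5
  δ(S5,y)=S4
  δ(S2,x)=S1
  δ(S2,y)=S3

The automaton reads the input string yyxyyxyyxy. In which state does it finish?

S3

start at S4
read 'y': S4 → S1
read 'y': S1 → S5
read 'x': S5 → S5
read 'y': S5 → S4
read 'y': S4 → S1
read 'x': S1 → S2
read 'y': S2 → S3
read 'y': S3 → S3
read 'x': S3 → S3
read 'y': S3 → S3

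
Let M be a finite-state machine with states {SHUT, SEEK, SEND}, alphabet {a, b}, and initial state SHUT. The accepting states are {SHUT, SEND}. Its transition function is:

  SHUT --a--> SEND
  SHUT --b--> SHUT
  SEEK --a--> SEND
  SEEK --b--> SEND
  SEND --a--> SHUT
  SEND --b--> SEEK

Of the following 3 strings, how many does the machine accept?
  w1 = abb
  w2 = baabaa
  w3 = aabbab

w1: Trace: SHUT -a-> SEND -b-> SEEK -b-> SEND  → end SEND, accepted
w2: Trace: SHUT -b-> SHUT -a-> SEND -a-> SHUT -b-> SHUT -a-> SEND -a-> SHUT  → end SHUT, accepted
w3: Trace: SHUT -a-> SEND -a-> SHUT -b-> SHUT -b-> SHUT -a-> SEND -b-> SEEK  → end SEEK, rejected

2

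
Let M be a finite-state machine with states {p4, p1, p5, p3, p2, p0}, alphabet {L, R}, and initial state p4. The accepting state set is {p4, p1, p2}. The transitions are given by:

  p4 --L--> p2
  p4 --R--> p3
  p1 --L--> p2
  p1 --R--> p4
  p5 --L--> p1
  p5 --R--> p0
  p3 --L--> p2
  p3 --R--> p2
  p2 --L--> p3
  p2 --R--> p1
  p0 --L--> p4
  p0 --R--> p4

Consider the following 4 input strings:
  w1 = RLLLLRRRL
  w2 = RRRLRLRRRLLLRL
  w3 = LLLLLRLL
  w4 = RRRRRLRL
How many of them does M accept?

w1: p4 → p3 → p2 → p3 → p2 → p3 → p2 → p1 → p4 → p2  → end p2, accepted
w2: p4 → p3 → p2 → p1 → p2 → p1 → p2 → p1 → p4 → p3 → p2 → p3 → p2 → p1 → p2  → end p2, accepted
w3: p4 → p2 → p3 → p2 → p3 → p2 → p1 → p2 → p3  → end p3, rejected
w4: p4 → p3 → p2 → p1 → p4 → p3 → p2 → p1 → p2  → end p2, accepted

3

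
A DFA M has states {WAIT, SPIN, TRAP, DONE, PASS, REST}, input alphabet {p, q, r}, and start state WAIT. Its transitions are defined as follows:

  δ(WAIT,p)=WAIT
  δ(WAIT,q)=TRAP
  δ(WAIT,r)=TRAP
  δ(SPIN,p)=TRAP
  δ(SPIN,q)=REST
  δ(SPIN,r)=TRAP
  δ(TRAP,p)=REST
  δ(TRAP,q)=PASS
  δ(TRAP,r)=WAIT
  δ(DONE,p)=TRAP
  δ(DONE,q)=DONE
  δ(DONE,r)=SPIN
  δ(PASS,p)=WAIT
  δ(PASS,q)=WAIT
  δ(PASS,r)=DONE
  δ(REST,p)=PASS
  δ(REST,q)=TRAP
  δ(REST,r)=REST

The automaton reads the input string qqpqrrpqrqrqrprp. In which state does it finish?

REST

start at WAIT
read 'q': WAIT → TRAP
read 'q': TRAP → PASS
read 'p': PASS → WAIT
read 'q': WAIT → TRAP
read 'r': TRAP → WAIT
read 'r': WAIT → TRAP
read 'p': TRAP → REST
read 'q': REST → TRAP
read 'r': TRAP → WAIT
read 'q': WAIT → TRAP
read 'r': TRAP → WAIT
read 'q': WAIT → TRAP
read 'r': TRAP → WAIT
read 'p': WAIT → WAIT
read 'r': WAIT → TRAP
read 'p': TRAP → REST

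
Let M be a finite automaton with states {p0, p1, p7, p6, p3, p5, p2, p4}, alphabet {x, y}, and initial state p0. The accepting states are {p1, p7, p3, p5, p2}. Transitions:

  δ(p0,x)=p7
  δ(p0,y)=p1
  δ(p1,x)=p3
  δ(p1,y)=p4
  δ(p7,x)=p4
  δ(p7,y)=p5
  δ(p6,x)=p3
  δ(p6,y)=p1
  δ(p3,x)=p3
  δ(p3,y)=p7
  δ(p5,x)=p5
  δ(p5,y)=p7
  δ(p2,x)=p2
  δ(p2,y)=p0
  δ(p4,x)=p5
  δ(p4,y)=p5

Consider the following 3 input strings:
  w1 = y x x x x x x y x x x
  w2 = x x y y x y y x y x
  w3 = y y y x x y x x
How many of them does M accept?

w1:
  start at p0
  read 'y': p0 → p1
  read 'x': p1 → p3
  read 'x': p3 → p3
  read 'x': p3 → p3
  read 'x': p3 → p3
  read 'x': p3 → p3
  read 'x': p3 → p3
  read 'y': p3 → p7
  read 'x': p7 → p4
  read 'x': p4 → p5
  read 'x': p5 → p5
  end p5, accepted
w2:
  start at p0
  read 'x': p0 → p7
  read 'x': p7 → p4
  read 'y': p4 → p5
  read 'y': p5 → p7
  read 'x': p7 → p4
  read 'y': p4 → p5
  read 'y': p5 → p7
  read 'x': p7 → p4
  read 'y': p4 → p5
  read 'x': p5 → p5
  end p5, accepted
w3:
  start at p0
  read 'y': p0 → p1
  read 'y': p1 → p4
  read 'y': p4 → p5
  read 'x': p5 → p5
  read 'x': p5 → p5
  read 'y': p5 → p7
  read 'x': p7 → p4
  read 'x': p4 → p5
  end p5, accepted

3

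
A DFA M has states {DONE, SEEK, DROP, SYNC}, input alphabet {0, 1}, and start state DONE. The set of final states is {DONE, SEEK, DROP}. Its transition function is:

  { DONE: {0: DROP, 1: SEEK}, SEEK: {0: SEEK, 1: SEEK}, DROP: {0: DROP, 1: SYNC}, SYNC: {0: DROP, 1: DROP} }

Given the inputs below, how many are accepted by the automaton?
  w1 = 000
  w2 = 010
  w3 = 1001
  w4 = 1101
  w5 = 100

w1:
  start at DONE
  read '0': DONE → DROP
  read '0': DROP → DROP
  read '0': DROP → DROP
  end DROP, accepted
w2:
  start at DONE
  read '0': DONE → DROP
  read '1': DROP → SYNC
  read '0': SYNC → DROP
  end DROP, accepted
w3:
  start at DONE
  read '1': DONE → SEEK
  read '0': SEEK → SEEK
  read '0': SEEK → SEEK
  read '1': SEEK → SEEK
  end SEEK, accepted
w4:
  start at DONE
  read '1': DONE → SEEK
  read '1': SEEK → SEEK
  read '0': SEEK → SEEK
  read '1': SEEK → SEEK
  end SEEK, accepted
w5:
  start at DONE
  read '1': DONE → SEEK
  read '0': SEEK → SEEK
  read '0': SEEK → SEEK
  end SEEK, accepted

5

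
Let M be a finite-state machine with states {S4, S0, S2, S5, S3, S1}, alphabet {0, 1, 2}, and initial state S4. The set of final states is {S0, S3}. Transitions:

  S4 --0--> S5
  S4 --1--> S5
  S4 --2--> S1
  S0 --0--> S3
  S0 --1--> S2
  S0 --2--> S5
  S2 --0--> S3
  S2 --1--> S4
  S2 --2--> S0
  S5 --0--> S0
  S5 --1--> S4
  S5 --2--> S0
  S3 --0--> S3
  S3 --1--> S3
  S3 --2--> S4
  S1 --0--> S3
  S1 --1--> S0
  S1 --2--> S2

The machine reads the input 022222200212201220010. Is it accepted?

start at S4
read '0': S4 → S5
read '2': S5 → S0
read '2': S0 → S5
read '2': S5 → S0
read '2': S0 → S5
read '2': S5 → S0
read '2': S0 → S5
read '0': S5 → S0
read '0': S0 → S3
read '2': S3 → S4
read '1': S4 → S5
read '2': S5 → S0
read '2': S0 → S5
read '0': S5 → S0
read '1': S0 → S2
read '2': S2 → S0
read '2': S0 → S5
read '0': S5 → S0
read '0': S0 → S3
read '1': S3 → S3
read '0': S3 → S3
End state S3 is accepting.

Yes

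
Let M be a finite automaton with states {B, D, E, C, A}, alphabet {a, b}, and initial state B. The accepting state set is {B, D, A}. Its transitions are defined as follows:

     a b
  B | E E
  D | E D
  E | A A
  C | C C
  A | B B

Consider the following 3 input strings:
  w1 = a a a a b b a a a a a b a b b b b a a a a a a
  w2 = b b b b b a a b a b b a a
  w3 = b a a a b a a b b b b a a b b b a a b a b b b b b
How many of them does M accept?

w1: Trace: B -a-> E -a-> A -a-> B -a-> E -b-> A -b-> B -a-> E -a-> A -a-> B -a-> E -a-> A -b-> B -a-> E -b-> A -b-> B -b-> E -b-> A -a-> B -a-> E -a-> A -a-> B -a-> E -a-> A  → end A, accepted
w2: Trace: B -b-> E -b-> A -b-> B -b-> E -b-> A -a-> B -a-> E -b-> A -a-> B -b-> E -b-> A -a-> B -a-> E  → end E, rejected
w3: Trace: B -b-> E -a-> A -a-> B -a-> E -b-> A -a-> B -a-> E -b-> A -b-> B -b-> E -b-> A -a-> B -a-> E -b-> A -b-> B -b-> E -a-> A -a-> B -b-> E -a-> A -b-> B -b-> E -b-> A -b-> B -b-> E  → end E, rejected

1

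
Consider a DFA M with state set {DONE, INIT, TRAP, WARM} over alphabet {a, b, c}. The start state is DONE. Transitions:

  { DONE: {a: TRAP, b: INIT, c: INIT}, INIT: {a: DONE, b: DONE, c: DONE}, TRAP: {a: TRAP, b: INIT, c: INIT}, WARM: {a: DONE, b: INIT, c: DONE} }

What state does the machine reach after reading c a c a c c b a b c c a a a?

TRAP

DONE → INIT → DONE → INIT → DONE → INIT → DONE → INIT → DONE → INIT → DONE → INIT → DONE → TRAP → TRAP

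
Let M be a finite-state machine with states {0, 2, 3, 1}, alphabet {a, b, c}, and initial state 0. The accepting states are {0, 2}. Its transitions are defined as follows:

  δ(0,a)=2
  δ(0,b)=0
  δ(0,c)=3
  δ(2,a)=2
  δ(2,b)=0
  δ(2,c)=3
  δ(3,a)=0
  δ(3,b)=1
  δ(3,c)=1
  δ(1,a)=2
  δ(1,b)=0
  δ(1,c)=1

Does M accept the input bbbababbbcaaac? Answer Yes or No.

start at 0
read 'b': 0 → 0
read 'b': 0 → 0
read 'b': 0 → 0
read 'a': 0 → 2
read 'b': 2 → 0
read 'a': 0 → 2
read 'b': 2 → 0
read 'b': 0 → 0
read 'b': 0 → 0
read 'c': 0 → 3
read 'a': 3 → 0
read 'a': 0 → 2
read 'a': 2 → 2
read 'c': 2 → 3
End state 3 is not accepting.

No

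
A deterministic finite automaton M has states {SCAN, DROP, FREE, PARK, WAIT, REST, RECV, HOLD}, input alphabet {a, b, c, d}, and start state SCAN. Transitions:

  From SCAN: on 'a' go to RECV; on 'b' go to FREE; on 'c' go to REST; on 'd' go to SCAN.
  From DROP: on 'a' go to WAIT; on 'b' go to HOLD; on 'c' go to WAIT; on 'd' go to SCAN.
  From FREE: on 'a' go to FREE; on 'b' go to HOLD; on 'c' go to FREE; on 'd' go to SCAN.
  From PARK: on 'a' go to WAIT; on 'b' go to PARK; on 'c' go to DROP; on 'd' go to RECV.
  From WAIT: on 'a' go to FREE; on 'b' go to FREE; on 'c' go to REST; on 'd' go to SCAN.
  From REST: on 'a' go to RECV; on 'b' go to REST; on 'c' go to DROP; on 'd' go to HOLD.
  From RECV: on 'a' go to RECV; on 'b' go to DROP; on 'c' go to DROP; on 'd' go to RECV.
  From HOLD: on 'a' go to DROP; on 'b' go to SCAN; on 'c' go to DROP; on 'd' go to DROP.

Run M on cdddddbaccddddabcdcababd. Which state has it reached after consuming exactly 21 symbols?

SCAN → REST → HOLD → DROP → SCAN → SCAN → SCAN → FREE → FREE → FREE → FREE → SCAN → SCAN → SCAN → SCAN → RECV → DROP → WAIT → SCAN → REST → RECV → DROP
After 21 symbols: DROP.

DROP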